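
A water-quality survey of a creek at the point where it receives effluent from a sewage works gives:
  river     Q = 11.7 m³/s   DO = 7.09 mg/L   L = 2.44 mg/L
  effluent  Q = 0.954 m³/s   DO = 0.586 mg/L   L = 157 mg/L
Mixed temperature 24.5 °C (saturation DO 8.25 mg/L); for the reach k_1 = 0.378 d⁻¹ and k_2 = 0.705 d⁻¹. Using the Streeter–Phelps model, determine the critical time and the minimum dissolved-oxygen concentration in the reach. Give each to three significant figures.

t_c ≈ 1.58 d; minimum DO ≈ 4.09 mg/L

Mixed DO = (11.7×7.09 + 0.954×0.586)/(11.7+0.954) = 83.51/12.65 = 6.600 mg/L.
Mixed L₀ = (11.7×2.44 + 0.954×157)/(12.65) = 178.3/12.65 = 14.09 mg/L.
Initial deficit D₀ = C_s − DO₀ = 8.25 − 6.600 = 1.650 mg/L.
t_c = (1/0.3270) ln[(0.705/0.378)(1 − 1.650×0.3270/(0.378×14.09))] = 3.058 × ln(1.676) = 1.579 d.
D_c = (0.378/0.705) × 14.09 × e^(−0.378×1.579) = 0.5362 × 14.09 × 0.5504 = 4.159 mg/L.
Minimum DO = 8.25 − 4.159 = 4.091 mg/L.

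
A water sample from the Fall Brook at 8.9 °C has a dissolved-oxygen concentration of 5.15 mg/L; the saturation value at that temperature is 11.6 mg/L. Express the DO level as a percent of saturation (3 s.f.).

% saturation = C/C_s × 100 = 5.15/11.6 × 100 = 44.4 %.

44.4 % saturation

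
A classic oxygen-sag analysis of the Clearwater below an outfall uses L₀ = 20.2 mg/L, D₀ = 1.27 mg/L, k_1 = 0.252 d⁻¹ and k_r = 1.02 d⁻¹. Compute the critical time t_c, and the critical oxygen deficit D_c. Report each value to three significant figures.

At the critical point dD/dt = 0, so k_1 L₀ e^(−k_1 t) = k_r D. Substituting D(t) from the Streeter–Phelps equation and solving for t gives
t_c = ln[(k_r/k_1)(1 − D₀(k_r−k_1)/(k_1 L₀))] / (k_r−k_1).
Here k_r−k_1 = 0.7680 d⁻¹ and 1 − D₀(k_r−k_1)/(k_1 L₀) = 1 − 1.27×0.7680/(0.252×20.2) = 0.8084, so
t_c = ln(4.048 × 0.8084) / 0.7680 = 1.185 / 0.7680 = 1.544 d.
L(t_c) = L₀ e^(−k_1 t_c) = 20.2 × 0.6778 = 13.69 mg/L, and at the critical point k_r D_c = k_1 L, so D_c = (0.252/1.02) × 13.69 = 3.382 mg/L.

t_c ≈ 1.54 d; D_c ≈ 3.38 mg/L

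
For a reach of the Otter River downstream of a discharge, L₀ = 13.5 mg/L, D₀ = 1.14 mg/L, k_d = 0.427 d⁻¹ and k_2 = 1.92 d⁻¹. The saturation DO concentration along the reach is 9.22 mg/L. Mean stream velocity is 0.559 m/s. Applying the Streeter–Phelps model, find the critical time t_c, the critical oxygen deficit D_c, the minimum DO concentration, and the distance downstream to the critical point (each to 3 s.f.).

With k_2/k_d = 4.496 and 1 − D₀(k_2−k_d)/(k_d L₀) = 0.7047,
t_c = ln(4.496 × 0.7047) / (1.92 − 0.427) = ln(3.169) / 1.493 = 1.153/1.493 = 0.7725 d.
D_c = (k_d/k_2) L₀ e^(−k_d t_c) = (0.427/1.92) × 13.5 × e^(−0.427×0.7725) = 0.2224 × 13.5 × 0.7190 = 2.159 mg/L.
Minimum DO = C_s − D_c = 9.22 − 2.159 = 7.061 mg/L.
x_c = v t_c = 0.559 m/s × 0.7725 d × 86400 s/d = 37310 m ≈ 37.3 km.

t_c ≈ 0.773 d; D_c ≈ 2.16 mg/L; min DO ≈ 7.06 mg/L; x_c ≈ 37.3 km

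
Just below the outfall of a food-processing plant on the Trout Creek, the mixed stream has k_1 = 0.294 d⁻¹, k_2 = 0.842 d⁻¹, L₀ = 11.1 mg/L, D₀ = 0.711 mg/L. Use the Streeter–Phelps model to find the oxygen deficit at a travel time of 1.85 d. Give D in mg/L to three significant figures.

D ≈ 2.35 mg/L

k_1 L₀/(k_2−k_1) = 0.294×11.1/(0.842−0.294) = 3.263/0.5480 = 5.955 mg/L.
e^(−k_1 t) = e^(−0.294×1.850) = 0.5805; e^(−k_2 t) = e^(−0.842×1.850) = 0.2106.
D = 5.955 × (0.5805 − 0.2106) + 0.711 × 0.2106 = 2.203 + 0.1498 = 2.352 mg/L.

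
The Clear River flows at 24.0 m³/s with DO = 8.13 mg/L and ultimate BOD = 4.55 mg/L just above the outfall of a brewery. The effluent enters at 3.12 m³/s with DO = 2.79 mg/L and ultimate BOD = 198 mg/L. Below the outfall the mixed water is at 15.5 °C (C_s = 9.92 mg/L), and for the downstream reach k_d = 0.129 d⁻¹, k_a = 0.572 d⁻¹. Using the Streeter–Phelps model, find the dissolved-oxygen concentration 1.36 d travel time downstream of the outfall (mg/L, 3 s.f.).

Mixed DO = (24.0×8.13 + 3.12×2.79)/(24.0+3.12) = 203.8/27.12 = 7.516 mg/L.
Mixed L₀ = (24.0×4.55 + 3.12×198)/(27.12) = 727.0/27.12 = 26.81 mg/L.
Initial deficit D₀ = C_s − DO₀ = 9.92 − 7.516 = 2.404 mg/L.
D(1.36) = [0.129×26.81/(0.572−0.129)](e^(−0.129×1.36) − e^(−0.572×1.36)) + 2.404 e^(−0.572×1.36)
= 7.806 × (0.8391 − 0.4594) + 2.404 × 0.4594 = 4.068 mg/L.
DO = 9.92 − 4.068 = 5.852 mg/L.

DO ≈ 5.85 mg/L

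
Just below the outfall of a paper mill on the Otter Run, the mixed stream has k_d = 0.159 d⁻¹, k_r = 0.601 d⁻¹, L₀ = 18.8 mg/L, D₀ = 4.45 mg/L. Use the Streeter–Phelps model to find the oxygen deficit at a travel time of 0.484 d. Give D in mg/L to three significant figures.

D ≈ 4.53 mg/L

k_d L₀/(k_r−k_d) = 0.159×18.8/(0.601−0.159) = 2.989/0.4420 = 6.763 mg/L.
e^(−k_d t) = e^(−0.159×0.4840) = 0.9259; e^(−k_r t) = e^(−0.601×0.4840) = 0.7476.
D = 6.763 × (0.9259 − 0.7476) + 4.45 × 0.7476 = 1.206 + 3.327 = 4.533 mg/L.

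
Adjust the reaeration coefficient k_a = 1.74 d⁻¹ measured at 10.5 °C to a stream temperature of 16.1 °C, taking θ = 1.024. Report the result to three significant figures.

k_a(T₂) = k_a(T₁) · θ^(T₂−T₁) = 1.74 × 1.024^(16.1−10.5)
= 1.74 × 1.024^5.60 = 1.74 × 1.142 = 1.987 d⁻¹.

k_a ≈ 1.99 d⁻¹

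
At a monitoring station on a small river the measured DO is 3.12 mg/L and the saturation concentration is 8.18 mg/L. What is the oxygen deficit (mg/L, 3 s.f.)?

D ≈ 5.06 mg/L

D = C_s − C = 8.18 − 3.12 = 5.06 mg/L.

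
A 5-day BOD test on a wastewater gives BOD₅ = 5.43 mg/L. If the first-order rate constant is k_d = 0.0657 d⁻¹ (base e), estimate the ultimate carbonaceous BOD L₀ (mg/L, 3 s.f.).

L₀ ≈ 19.4 mg/L

BOD₅ = L₀(1 − e^(−5k_d)) ⇒ L₀ = BOD₅ / (1 − e^(−5×0.0657))
= 5.43 / (1 − 0.7200) = 5.43 / 0.2800 = 19.39 mg/L.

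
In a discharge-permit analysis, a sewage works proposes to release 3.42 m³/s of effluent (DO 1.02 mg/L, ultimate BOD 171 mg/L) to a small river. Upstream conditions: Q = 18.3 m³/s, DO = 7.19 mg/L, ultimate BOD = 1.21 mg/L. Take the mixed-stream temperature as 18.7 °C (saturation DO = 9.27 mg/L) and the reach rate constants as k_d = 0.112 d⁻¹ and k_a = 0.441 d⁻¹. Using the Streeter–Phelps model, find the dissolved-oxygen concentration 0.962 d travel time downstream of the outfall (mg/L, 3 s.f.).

DO ≈ 4.96 mg/L

Mixed DO = (18.3×7.19 + 3.42×1.02)/(18.3+3.42) = 135.1/21.72 = 6.218 mg/L.
Mixed L₀ = (18.3×1.21 + 3.42×171)/(21.72) = 607.0/21.72 = 27.94 mg/L.
Initial deficit D₀ = C_s − DO₀ = 9.27 − 6.218 = 3.052 mg/L.
D(0.962) = [0.112×27.94/(0.441−0.112)](e^(−0.112×0.962) − e^(−0.441×0.962)) + 3.052 e^(−0.441×0.962)
= 9.513 × (0.8979 − 0.6543) + 3.052 × 0.6543 = 4.314 mg/L.
DO = 9.27 − 4.314 = 4.956 mg/L.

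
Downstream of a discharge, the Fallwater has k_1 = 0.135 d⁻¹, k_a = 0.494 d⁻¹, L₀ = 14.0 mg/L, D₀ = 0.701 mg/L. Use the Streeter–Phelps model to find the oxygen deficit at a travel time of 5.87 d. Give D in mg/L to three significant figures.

k_1 L₀/(k_a−k_1) = 0.135×14.0/(0.494−0.135) = 1.890/0.3590 = 5.265 mg/L.
e^(−k_1 t) = e^(−0.135×5.870) = 0.4527; e^(−k_a t) = e^(−0.494×5.870) = 0.05504.
D = 5.265 × (0.4527 − 0.05504) + 0.701 × 0.05504 = 2.094 + 0.03858 = 2.132 mg/L.

D ≈ 2.13 mg/L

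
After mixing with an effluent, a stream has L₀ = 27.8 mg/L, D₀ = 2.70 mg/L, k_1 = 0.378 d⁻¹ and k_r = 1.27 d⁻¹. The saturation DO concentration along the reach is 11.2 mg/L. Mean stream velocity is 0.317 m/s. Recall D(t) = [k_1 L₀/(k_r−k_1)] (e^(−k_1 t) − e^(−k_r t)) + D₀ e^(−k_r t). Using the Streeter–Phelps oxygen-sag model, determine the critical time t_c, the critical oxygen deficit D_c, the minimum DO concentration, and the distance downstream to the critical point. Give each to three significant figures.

t_c ≈ 1.07 d; D_c ≈ 5.53 mg/L; min DO ≈ 5.67 mg/L; x_c ≈ 29.2 km

t_c = [1/(k_r−k_1)] ln[(k_r/k_1)(1 − D₀(k_r−k_1)/(k_1 L₀))]
= [1/(1.27−0.378)] ln[(1.27/0.378)(1 − 2.70×0.8920/(0.378×27.8))]
= (1/0.8920) ln[3.360 × 0.7708] = 1.121 × ln(2.590) = 1.121 × 0.9516 = 1.067 d.
L(t_c) = L₀ e^(−k_1 t_c) = 27.8 × 0.6682 = 18.57 mg/L, and at the critical point k_r D_c = k_1 L, so D_c = (0.378/1.27) × 18.57 = 5.528 mg/L.
Minimum DO = C_s − D_c = 11.2 − 5.528 = 5.672 mg/L.
x_c = v t_c = 0.317 m/s × 1.067 d × 86400 s/d = 29220 m ≈ 29.2 km.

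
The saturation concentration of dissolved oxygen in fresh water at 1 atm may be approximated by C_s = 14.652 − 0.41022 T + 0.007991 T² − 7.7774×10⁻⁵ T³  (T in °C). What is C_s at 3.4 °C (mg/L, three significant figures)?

C_s = 14.652 − 0.41022×3.4 + 0.007991×3.4² − 7.7774×10⁻⁵×3.4³ = 13.35 mg/L.

C_s ≈ 13.3 mg/L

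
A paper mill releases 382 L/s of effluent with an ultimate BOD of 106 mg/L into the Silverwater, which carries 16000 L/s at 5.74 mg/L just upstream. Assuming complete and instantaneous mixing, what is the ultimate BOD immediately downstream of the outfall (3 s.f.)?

8.08 mg/L

Flow-weighted mixing: C = (Q_r C_r + Q_w C_w)/(Q_r + Q_w)
= (16000×5.74 + 382×106)/(16000 + 382) = 132300/16380 = 8.078 mg/L.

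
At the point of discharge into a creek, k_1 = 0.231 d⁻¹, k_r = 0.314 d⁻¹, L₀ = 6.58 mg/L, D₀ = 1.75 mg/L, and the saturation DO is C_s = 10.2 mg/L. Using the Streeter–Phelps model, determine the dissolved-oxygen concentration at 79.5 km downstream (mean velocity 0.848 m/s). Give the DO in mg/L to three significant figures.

Travel time t = x/v = 79.5 km / (0.848 m/s) = 79500 m / 0.848 m/s = 93750 s = 1.085 d.
k_1 L₀/(k_r−k_1) = 0.231×6.58/(0.314−0.231) = 1.520/0.08300 = 18.31 mg/L.
e^(−k_1 t) = e^(−0.231×1.085) = 0.7783; e^(−k_r t) = e^(−0.314×1.085) = 0.7113.
D = 18.31 × (0.7783 − 0.7113) + 1.75 × 0.7113 = 1.228 + 1.245 = 2.472 mg/L.
DO = C_s − D = 10.2 − 2.472 = 7.728 mg/L.

DO ≈ 7.73 mg/L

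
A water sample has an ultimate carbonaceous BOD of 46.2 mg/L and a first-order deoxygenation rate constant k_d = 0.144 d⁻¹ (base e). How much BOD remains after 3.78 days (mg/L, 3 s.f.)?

L_t = L₀ e^(−k_d t) = 46.2 × e^(−0.144×3.78) = 46.2 × 0.5802 = 26.81 mg/L.

L ≈ 26.8 mg/L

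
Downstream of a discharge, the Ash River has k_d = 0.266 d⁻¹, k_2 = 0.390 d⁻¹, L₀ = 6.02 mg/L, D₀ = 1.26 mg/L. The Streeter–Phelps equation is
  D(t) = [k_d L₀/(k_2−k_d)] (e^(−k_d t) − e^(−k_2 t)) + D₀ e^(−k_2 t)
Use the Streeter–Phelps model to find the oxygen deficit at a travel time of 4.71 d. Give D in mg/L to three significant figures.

D ≈ 1.83 mg/L

k_d L₀/(k_2−k_d) = 0.266×6.02/(0.390−0.266) = 1.601/0.1240 = 12.91 mg/L.
e^(−k_d t) = e^(−0.266×4.710) = 0.2857; e^(−k_2 t) = e^(−0.390×4.710) = 0.1593.
D = 12.91 × (0.2857 − 0.1593) + 1.26 × 0.1593 = 1.632 + 0.2007 = 1.833 mg/L.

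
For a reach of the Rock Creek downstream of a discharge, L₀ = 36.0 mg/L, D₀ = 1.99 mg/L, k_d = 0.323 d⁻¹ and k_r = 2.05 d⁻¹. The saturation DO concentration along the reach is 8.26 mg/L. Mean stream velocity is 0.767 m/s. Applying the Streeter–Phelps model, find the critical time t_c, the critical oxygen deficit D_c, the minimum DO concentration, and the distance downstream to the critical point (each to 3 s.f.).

With k_r/k_d = 6.347 and 1 − D₀(k_r−k_d)/(k_d L₀) = 0.7044,
t_c = ln(6.347 × 0.7044) / (2.05 − 0.323) = ln(4.471) / 1.727 = 1.498/1.727 = 0.8672 d.
D_c = (k_d/k_r) L₀ e^(−k_d t_c) = (0.323/2.05) × 36.0 × e^(−0.323×0.8672) = 0.1576 × 36.0 × 0.7557 = 4.287 mg/L.
Minimum DO = C_s − D_c = 8.26 − 4.287 = 3.973 mg/L.
x_c = v t_c = 0.767 m/s × 0.8672 d × 86400 s/d = 57470 m ≈ 57.5 km.

t_c ≈ 0.867 d; D_c ≈ 4.29 mg/L; min DO ≈ 3.97 mg/L; x_c ≈ 57.5 km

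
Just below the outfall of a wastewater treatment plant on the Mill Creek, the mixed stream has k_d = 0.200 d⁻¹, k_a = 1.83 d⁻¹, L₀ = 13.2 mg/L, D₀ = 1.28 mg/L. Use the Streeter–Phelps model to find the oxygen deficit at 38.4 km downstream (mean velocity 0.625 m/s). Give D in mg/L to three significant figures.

D ≈ 1.31 mg/L

Travel time t = x/v = 38.4 km / (0.625 m/s) = 38400 m / 0.625 m/s = 61440 s = 0.7111 d.
k_d L₀/(k_a−k_d) = 0.200×13.2/(1.83−0.200) = 2.640/1.630 = 1.620 mg/L.
e^(−k_d t) = e^(−0.200×0.7111) = 0.8674; e^(−k_a t) = e^(−1.83×0.7111) = 0.2722.
D = 1.620 × (0.8674 − 0.2722) + 1.28 × 0.2722 = 0.9641 + 0.3484 = 1.312 mg/L.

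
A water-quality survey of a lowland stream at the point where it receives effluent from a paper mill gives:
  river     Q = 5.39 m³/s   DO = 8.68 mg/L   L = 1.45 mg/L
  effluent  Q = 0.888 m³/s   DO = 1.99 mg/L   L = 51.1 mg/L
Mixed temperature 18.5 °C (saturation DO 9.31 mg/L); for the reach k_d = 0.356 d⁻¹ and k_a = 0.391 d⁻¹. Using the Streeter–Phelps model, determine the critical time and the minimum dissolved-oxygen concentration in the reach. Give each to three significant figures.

Mixed DO = (5.39×8.68 + 0.888×1.99)/(5.39+0.888) = 48.55/6.278 = 7.734 mg/L.
Mixed L₀ = (5.39×1.45 + 0.888×51.1)/(6.278) = 53.19/6.278 = 8.473 mg/L.
Initial deficit D₀ = C_s − DO₀ = 9.31 − 7.734 = 1.576 mg/L.
t_c = (1/0.03500) ln[(0.391/0.356)(1 − 1.576×0.03500/(0.356×8.473))] = 28.57 × ln(1.078) = 2.152 d.
D_c = (0.356/0.391) × 8.473 × e^(−0.356×2.152) = 0.9105 × 8.473 × 0.4648 = 3.586 mg/L.
Minimum DO = 9.31 − 3.586 = 5.724 mg/L.

t_c ≈ 2.15 d; minimum DO ≈ 5.72 mg/L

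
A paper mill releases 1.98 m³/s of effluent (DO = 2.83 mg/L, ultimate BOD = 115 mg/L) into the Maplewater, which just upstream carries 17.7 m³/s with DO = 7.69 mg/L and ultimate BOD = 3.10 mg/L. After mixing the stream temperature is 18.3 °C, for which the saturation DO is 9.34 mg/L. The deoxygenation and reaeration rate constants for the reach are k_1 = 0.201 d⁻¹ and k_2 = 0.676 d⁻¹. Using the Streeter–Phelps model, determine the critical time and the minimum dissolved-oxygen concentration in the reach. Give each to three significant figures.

t_c ≈ 1.64 d; minimum DO ≈ 6.27 mg/L

Mixed DO = (17.7×7.69 + 1.98×2.83)/(17.7+1.98) = 141.7/19.68 = 7.201 mg/L.
Mixed L₀ = (17.7×3.10 + 1.98×115)/(19.68) = 282.6/19.68 = 14.36 mg/L.
Initial deficit D₀ = C_s − DO₀ = 9.34 − 7.201 = 2.139 mg/L.
t_c = (1/0.4750) ln[(0.676/0.201)(1 − 2.139×0.4750/(0.201×14.36))] = 2.105 × ln(2.179) = 1.640 d.
D_c = (0.201/0.676) × 14.36 × e^(−0.201×1.640) = 0.2973 × 14.36 × 0.7192 = 3.070 mg/L.
Minimum DO = 9.34 − 3.070 = 6.270 mg/L.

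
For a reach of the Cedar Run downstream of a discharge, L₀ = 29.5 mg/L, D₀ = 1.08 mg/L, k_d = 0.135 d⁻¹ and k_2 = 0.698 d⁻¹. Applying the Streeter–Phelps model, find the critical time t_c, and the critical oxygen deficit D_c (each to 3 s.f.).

t_c ≈ 2.62 d; D_c ≈ 4.00 mg/L

With k_2/k_d = 5.170 and 1 − D₀(k_2−k_d)/(k_d L₀) = 0.8473,
t_c = ln(5.170 × 0.8473) / (0.698 − 0.135) = ln(4.381) / 0.5630 = 1.477/0.5630 = 2.624 d.
L(t_c) = L₀ e^(−k_d t_c) = 29.5 × 0.7017 = 20.70 mg/L, and at the critical point k_2 D_c = k_d L, so D_c = (0.135/0.698) × 20.70 = 4.004 mg/L.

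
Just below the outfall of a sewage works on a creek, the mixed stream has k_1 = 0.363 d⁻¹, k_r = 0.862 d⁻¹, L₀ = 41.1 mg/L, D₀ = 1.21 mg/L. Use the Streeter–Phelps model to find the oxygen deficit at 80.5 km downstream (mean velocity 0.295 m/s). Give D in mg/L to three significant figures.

D ≈ 7.62 mg/L

Travel time t = x/v = 80.5 km / (0.295 m/s) = 80500 m / 0.295 m/s = 272900 s = 3.158 d.
k_1 L₀/(k_r−k_1) = 0.363×41.1/(0.862−0.363) = 14.92/0.4990 = 29.90 mg/L.
e^(−k_1 t) = e^(−0.363×3.158) = 0.3178; e^(−k_r t) = e^(−0.862×3.158) = 0.06571.
D = 29.90 × (0.3178 − 0.06571) + 1.21 × 0.06571 = 7.536 + 0.07951 = 7.615 mg/L.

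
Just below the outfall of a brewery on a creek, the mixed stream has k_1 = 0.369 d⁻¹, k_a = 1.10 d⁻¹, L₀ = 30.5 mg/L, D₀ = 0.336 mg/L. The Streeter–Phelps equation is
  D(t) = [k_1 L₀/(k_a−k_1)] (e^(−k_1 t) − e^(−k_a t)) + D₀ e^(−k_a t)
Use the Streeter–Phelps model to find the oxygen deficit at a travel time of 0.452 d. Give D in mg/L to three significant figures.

D ≈ 3.87 mg/L

k_1 L₀/(k_a−k_1) = 0.369×30.5/(1.10−0.369) = 11.25/0.7310 = 15.40 mg/L.
e^(−k_1 t) = e^(−0.369×0.4520) = 0.8464; e^(−k_a t) = e^(−1.10×0.4520) = 0.6082.
D = 15.40 × (0.8464 − 0.6082) + 0.336 × 0.6082 = 3.667 + 0.2044 = 3.871 mg/L.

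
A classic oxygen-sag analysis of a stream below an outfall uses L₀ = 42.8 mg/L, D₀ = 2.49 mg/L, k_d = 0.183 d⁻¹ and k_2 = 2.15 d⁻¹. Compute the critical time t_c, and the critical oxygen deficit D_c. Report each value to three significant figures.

At the critical point dD/dt = 0, so k_d L₀ e^(−k_d t) = k_2 D. Substituting D(t) from the Streeter–Phelps equation and solving for t gives
t_c = ln[(k_2/k_d)(1 − D₀(k_2−k_d)/(k_d L₀))] / (k_2−k_d).
Here k_2−k_d = 1.967 d⁻¹ and 1 − D₀(k_2−k_d)/(k_d L₀) = 1 − 2.49×1.967/(0.183×42.8) = 0.3747, so
t_c = ln(11.75 × 0.3747) / 1.967 = 1.482 / 1.967 = 0.7534 d.
D_c = (k_d/k_2) L₀ e^(−k_d t_c) = (0.183/2.15) × 42.8 × e^(−0.183×0.7534) = 0.08512 × 42.8 × 0.8712 = 3.174 mg/L.

t_c ≈ 0.753 d; D_c ≈ 3.17 mg/L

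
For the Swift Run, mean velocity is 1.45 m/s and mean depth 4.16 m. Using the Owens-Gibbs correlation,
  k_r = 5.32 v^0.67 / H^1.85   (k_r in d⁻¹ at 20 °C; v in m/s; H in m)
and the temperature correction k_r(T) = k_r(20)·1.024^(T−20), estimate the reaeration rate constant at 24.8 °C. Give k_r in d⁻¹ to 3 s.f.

k_r ≈ 0.547 d⁻¹

k_r(20) = 5.32 × 1.45^0.67 / 4.16^1.85 = 5.32 × 1.283 / 13.97 = 0.4883 d⁻¹.
k_r(24.8) = 0.4883 × 1.024^(24.8−20) = 0.4883 × 1.121 = 0.5472 d⁻¹.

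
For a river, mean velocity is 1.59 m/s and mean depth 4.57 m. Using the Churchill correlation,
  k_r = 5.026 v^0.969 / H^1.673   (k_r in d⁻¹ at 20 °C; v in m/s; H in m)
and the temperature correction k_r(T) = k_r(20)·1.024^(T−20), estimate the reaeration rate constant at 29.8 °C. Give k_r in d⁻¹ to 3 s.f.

k_r(20) = 5.026 × 1.59^0.969 / 4.57^1.673 = 5.026 × 1.567 / 12.71 = 0.6199 d⁻¹.
k_r(29.8) = 0.6199 × 1.024^(29.8−20) = 0.6199 × 1.262 = 0.7821 d⁻¹.

k_r ≈ 0.782 d⁻¹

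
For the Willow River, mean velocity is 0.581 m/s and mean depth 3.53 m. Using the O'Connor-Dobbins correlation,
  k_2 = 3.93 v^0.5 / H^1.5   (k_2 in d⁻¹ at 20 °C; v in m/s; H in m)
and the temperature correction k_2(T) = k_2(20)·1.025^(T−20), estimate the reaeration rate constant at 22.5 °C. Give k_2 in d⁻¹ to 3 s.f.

k_2 ≈ 0.480 d⁻¹

k_2(20) = 3.93 × 0.581^0.5 / 3.53^1.5 = 3.93 × 0.7622 / 6.632 = 0.4517 d⁻¹.
k_2(22.5) = 0.4517 × 1.025^(22.5−20) = 0.4517 × 1.064 = 0.4804 d⁻¹.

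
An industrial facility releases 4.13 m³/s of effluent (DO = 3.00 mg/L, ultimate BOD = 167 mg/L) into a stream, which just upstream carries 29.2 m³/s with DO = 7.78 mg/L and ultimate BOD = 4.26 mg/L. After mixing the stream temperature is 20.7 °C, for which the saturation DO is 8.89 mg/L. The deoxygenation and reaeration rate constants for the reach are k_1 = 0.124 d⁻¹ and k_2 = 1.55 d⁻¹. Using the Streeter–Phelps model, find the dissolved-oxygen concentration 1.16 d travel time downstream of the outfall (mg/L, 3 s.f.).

DO ≈ 7.12 mg/L

Mixed DO = (29.2×7.78 + 4.13×3.00)/(29.2+4.13) = 239.6/33.33 = 7.188 mg/L.
Mixed L₀ = (29.2×4.26 + 4.13×167)/(33.33) = 814.1/33.33 = 24.43 mg/L.
Initial deficit D₀ = C_s − DO₀ = 8.89 − 7.188 = 1.702 mg/L.
D(1.16) = [0.124×24.43/(1.55−0.124)](e^(−0.124×1.16) − e^(−1.55×1.16)) + 1.702 e^(−1.55×1.16)
= 2.124 × (0.8660 − 0.1656) + 1.702 × 0.1656 = 1.770 mg/L.
DO = 8.89 − 1.770 = 7.120 mg/L.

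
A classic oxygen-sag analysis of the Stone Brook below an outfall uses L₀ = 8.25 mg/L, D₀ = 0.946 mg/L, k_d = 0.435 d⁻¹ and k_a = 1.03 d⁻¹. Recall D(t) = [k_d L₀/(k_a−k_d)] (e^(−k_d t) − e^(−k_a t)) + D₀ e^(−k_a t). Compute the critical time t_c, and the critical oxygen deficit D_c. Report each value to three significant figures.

t_c ≈ 1.16 d; D_c ≈ 2.10 mg/L

t_c = [1/(k_a−k_d)] ln[(k_a/k_d)(1 − D₀(k_a−k_d)/(k_d L₀))]
= [1/(1.03−0.435)] ln[(1.03/0.435)(1 − 0.946×0.5950/(0.435×8.25))]
= (1/0.5950) ln[2.368 × 0.8432] = 1.681 × ln(1.996) = 1.681 × 0.6914 = 1.162 d.
L(t_c) = L₀ e^(−k_d t_c) = 8.25 × 0.6032 = 4.977 mg/L, and at the critical point k_a D_c = k_d L, so D_c = (0.435/1.03) × 4.977 = 2.102 mg/L.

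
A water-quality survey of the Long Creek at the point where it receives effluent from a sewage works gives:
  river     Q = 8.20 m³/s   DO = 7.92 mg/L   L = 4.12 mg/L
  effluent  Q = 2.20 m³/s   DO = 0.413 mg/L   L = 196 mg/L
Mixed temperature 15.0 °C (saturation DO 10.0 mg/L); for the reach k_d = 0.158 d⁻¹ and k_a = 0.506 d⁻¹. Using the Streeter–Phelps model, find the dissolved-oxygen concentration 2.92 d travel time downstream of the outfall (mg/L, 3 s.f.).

DO ≈ 0.998 mg/L

Mixed DO = (8.20×7.92 + 2.20×0.413)/(8.20+2.20) = 65.85/10.40 = 6.332 mg/L.
Mixed L₀ = (8.20×4.12 + 2.20×196)/(10.40) = 465.0/10.40 = 44.71 mg/L.
Initial deficit D₀ = C_s − DO₀ = 10.0 − 6.332 = 3.668 mg/L.
D(2.92) = [0.158×44.71/(0.506−0.158)](e^(−0.158×2.92) − e^(−0.506×2.92)) + 3.668 e^(−0.506×2.92)
= 20.30 × (0.6304 − 0.2282) + 3.668 × 0.2282 = 9.002 mg/L.
DO = 10.0 − 9.002 = 0.9981 mg/L.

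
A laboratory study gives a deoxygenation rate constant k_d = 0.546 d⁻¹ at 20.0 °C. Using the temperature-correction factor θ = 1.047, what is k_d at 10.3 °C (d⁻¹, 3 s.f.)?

k_d(T₂) = k_d(T₁) · θ^(T₂−T₁) = 0.546 × 1.047^(10.3−20.0)
= 0.546 × 1.047^-9.70 = 0.546 × 0.6405 = 0.3497 d⁻¹.

k_d ≈ 0.350 d⁻¹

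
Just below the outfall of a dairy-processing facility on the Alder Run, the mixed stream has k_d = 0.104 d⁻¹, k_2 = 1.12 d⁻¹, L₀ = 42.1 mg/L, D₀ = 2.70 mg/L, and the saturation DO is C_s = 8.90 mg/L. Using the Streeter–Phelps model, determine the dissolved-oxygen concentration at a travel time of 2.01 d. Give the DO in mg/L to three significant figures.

DO ≈ 5.57 mg/L

k_d L₀/(k_2−k_d) = 0.104×42.1/(1.12−0.104) = 4.378/1.016 = 4.309 mg/L.
e^(−k_d t) = e^(−0.104×2.010) = 0.8114; e^(−k_2 t) = e^(−1.12×2.010) = 0.1053.
D = 4.309 × (0.8114 − 0.1053) + 2.70 × 0.1053 = 3.043 + 0.2842 = 3.327 mg/L.
DO = C_s − D = 8.90 − 3.327 = 5.573 mg/L.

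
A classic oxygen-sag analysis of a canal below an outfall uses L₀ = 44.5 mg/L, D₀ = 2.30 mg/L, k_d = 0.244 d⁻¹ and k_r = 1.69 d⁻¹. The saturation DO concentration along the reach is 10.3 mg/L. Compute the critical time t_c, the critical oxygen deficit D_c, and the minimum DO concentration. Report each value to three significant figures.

t_c ≈ 1.09 d; D_c ≈ 4.93 mg/L; min DO ≈ 5.37 mg/L

With k_r/k_d = 6.926 and 1 − D₀(k_r−k_d)/(k_d L₀) = 0.6937,
t_c = ln(6.926 × 0.6937) / (1.69 − 0.244) = ln(4.805) / 1.446 = 1.570/1.446 = 1.085 d.
D_c = (k_d/k_r) L₀ e^(−k_d t_c) = (0.244/1.69) × 44.5 × e^(−0.244×1.085) = 0.1444 × 44.5 × 0.7673 = 4.930 mg/L.
Minimum DO = C_s − D_c = 10.3 − 4.930 = 5.370 mg/L.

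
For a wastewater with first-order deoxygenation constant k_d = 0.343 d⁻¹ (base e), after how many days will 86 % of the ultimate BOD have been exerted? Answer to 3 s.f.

t ≈ 5.73 d

y/L₀ = 1 − e^(−k_d t) = 0.86 ⇒ e^(−k_d t) = 0.140
t = −ln(0.140) / 0.343 = 1.966 / 0.343 = 5.732 d.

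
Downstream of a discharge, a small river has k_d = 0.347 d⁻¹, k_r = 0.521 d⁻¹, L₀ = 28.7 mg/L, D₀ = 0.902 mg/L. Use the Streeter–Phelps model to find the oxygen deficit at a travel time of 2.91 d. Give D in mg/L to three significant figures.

k_d L₀/(k_r−k_d) = 0.347×28.7/(0.521−0.347) = 9.959/0.1740 = 57.24 mg/L.
e^(−k_d t) = e^(−0.347×2.910) = 0.3643; e^(−k_r t) = e^(−0.521×2.910) = 0.2196.
D = 57.24 × (0.3643 − 0.2196) + 0.902 × 0.2196 = 8.284 + 0.1980 = 8.482 mg/L.

D ≈ 8.48 mg/L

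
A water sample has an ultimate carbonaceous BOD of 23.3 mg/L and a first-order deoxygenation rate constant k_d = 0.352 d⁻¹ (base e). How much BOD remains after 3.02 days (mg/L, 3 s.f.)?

L_t = L₀ e^(−k_d t) = 23.3 × e^(−0.352×3.02) = 23.3 × 0.3454 = 8.048 mg/L.

L ≈ 8.05 mg/L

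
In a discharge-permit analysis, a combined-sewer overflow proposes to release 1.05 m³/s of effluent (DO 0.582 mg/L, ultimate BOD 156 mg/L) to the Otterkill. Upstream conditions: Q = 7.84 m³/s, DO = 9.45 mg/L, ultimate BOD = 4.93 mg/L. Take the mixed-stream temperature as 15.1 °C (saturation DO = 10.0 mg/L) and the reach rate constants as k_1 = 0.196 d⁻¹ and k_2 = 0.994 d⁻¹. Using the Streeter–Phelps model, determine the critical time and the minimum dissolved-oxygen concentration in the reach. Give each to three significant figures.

Mixed DO = (7.84×9.45 + 1.05×0.582)/(7.84+1.05) = 74.70/8.890 = 8.403 mg/L.
Mixed L₀ = (7.84×4.93 + 1.05×156)/(8.890) = 202.5/8.890 = 22.77 mg/L.
Initial deficit D₀ = C_s − DO₀ = 10.0 − 8.403 = 1.597 mg/L.
t_c = (1/0.7980) ln[(0.994/0.196)(1 − 1.597×0.7980/(0.196×22.77))] = 1.253 × ln(3.623) = 1.613 d.
D_c = (0.196/0.994) × 22.77 × e^(−0.196×1.613) = 0.1972 × 22.77 × 0.7289 = 3.273 mg/L.
Minimum DO = 10.0 − 3.273 = 6.727 mg/L.

t_c ≈ 1.61 d; minimum DO ≈ 6.73 mg/L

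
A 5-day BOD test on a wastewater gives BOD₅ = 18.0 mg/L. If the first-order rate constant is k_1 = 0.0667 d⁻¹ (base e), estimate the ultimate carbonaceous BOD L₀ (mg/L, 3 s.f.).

BOD₅ = L₀(1 − e^(−5k_1)) ⇒ L₀ = BOD₅ / (1 − e^(−5×0.0667))
= 18.0 / (1 − 0.7164) = 18.0 / 0.2836 = 63.47 mg/L.

L₀ ≈ 63.5 mg/L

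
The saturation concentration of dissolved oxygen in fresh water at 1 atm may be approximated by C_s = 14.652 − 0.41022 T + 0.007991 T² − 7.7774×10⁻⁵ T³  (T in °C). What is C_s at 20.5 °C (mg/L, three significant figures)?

C_s = 14.652 − 0.41022×20.5 + 0.007991×20.5² − 7.7774×10⁻⁵×20.5³ = 8.931 mg/L.

C_s ≈ 8.93 mg/L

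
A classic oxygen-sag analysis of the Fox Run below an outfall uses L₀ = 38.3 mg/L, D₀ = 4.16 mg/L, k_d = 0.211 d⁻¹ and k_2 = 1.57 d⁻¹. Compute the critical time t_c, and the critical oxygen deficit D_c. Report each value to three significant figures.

t_c ≈ 0.592 d; D_c ≈ 4.54 mg/L

t_c = [1/(k_2−k_d)] ln[(k_2/k_d)(1 − D₀(k_2−k_d)/(k_d L₀))]
= [1/(1.57−0.211)] ln[(1.57/0.211)(1 − 4.16×1.359/(0.211×38.3))]
= (1/1.359) ln[7.441 × 0.3004] = 0.7358 × ln(2.235) = 0.7358 × 0.8044 = 0.5919 d.
D_c = (k_d/k_2) L₀ e^(−k_d t_c) = (0.211/1.57) × 38.3 × e^(−0.211×0.5919) = 0.1344 × 38.3 × 0.8826 = 4.543 mg/L.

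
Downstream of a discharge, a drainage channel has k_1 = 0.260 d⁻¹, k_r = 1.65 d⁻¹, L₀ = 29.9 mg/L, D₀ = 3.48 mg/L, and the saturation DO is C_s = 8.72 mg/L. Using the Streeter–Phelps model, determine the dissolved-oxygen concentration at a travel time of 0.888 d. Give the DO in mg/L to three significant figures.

k_1 L₀/(k_r−k_1) = 0.260×29.9/(1.65−0.260) = 7.774/1.390 = 5.593 mg/L.
e^(−k_1 t) = e^(−0.260×0.8880) = 0.7938; e^(−k_r t) = e^(−1.65×0.8880) = 0.2310.
D = 5.593 × (0.7938 − 0.2310) + 3.48 × 0.2310 = 3.148 + 0.8040 = 3.952 mg/L.
DO = C_s − D = 8.72 − 3.952 = 4.768 mg/L.

DO ≈ 4.77 mg/L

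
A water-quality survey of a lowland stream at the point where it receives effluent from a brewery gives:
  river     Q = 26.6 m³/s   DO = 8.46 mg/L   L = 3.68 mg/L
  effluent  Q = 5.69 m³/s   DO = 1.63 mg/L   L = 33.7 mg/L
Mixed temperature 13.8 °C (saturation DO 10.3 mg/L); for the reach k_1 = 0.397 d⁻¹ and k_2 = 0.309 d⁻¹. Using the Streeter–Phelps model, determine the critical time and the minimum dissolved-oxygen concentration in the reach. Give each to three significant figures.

t_c ≈ 2.02 d; minimum DO ≈ 5.14 mg/L

Mixed DO = (26.6×8.46 + 5.69×1.63)/(26.6+5.69) = 234.3/32.29 = 7.256 mg/L.
Mixed L₀ = (26.6×3.68 + 5.69×33.7)/(32.29) = 289.6/32.29 = 8.970 mg/L.
Initial deficit D₀ = C_s − DO₀ = 10.3 − 7.256 = 3.044 mg/L.
t_c = (1/-0.08800) ln[(0.309/0.397)(1 − 3.044×-0.08800/(0.397×8.970))] = -11.36 × ln(0.8369) = 2.024 d.
D_c = (0.397/0.309) × 8.970 × e^(−0.397×2.024) = 1.285 × 8.970 × 0.4478 = 5.161 mg/L.
Minimum DO = 10.3 − 5.161 = 5.139 mg/L.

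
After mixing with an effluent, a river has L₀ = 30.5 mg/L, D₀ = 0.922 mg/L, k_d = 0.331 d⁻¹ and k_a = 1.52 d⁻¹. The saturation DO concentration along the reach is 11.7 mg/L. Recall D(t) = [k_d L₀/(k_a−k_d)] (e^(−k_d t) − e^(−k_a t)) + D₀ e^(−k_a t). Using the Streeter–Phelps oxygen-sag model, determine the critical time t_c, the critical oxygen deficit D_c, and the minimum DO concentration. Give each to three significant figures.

t_c ≈ 1.19 d; D_c ≈ 4.49 mg/L; min DO ≈ 7.21 mg/L

With k_a/k_d = 4.592 and 1 − D₀(k_a−k_d)/(k_d L₀) = 0.8914,
t_c = ln(4.592 × 0.8914) / (1.52 − 0.331) = ln(4.093) / 1.189 = 1.409/1.189 = 1.185 d.
D_c = (k_d/k_a) L₀ e^(−k_d t_c) = (0.331/1.52) × 30.5 × e^(−0.331×1.185) = 0.2178 × 30.5 × 0.6755 = 4.486 mg/L.
Minimum DO = C_s − D_c = 11.7 − 4.486 = 7.214 mg/L.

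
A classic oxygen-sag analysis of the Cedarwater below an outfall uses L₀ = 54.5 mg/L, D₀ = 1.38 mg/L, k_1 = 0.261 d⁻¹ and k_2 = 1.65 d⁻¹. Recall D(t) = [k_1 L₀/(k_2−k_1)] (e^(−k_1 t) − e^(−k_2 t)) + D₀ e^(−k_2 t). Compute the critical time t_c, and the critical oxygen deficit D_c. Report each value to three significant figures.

With k_2/k_1 = 6.322 and 1 − D₀(k_2−k_1)/(k_1 L₀) = 0.8652,
t_c = ln(6.322 × 0.8652) / (1.65 − 0.261) = ln(5.470) / 1.389 = 1.699/1.389 = 1.223 d.
L(t_c) = L₀ e^(−k_1 t_c) = 54.5 × 0.7267 = 39.60 mg/L, and at the critical point k_2 D_c = k_1 L, so D_c = (0.261/1.65) × 39.60 = 6.264 mg/L.

t_c ≈ 1.22 d; D_c ≈ 6.26 mg/L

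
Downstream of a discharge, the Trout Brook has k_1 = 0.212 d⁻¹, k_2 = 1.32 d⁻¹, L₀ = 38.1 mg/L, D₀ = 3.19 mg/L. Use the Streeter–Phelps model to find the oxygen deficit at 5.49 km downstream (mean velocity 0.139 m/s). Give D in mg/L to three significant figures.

D ≈ 4.37 mg/L

Travel time t = x/v = 5.49 km / (0.139 m/s) = 5490 m / 0.139 m/s = 39500 s = 0.4571 d.
k_1 L₀/(k_2−k_1) = 0.212×38.1/(1.32−0.212) = 8.077/1.108 = 7.290 mg/L.
e^(−k_1 t) = e^(−0.212×0.4571) = 0.9076; e^(−k_2 t) = e^(−1.32×0.4571) = 0.5469.
D = 7.290 × (0.9076 − 0.5469) + 3.19 × 0.5469 = 2.629 + 1.745 = 4.374 mg/L.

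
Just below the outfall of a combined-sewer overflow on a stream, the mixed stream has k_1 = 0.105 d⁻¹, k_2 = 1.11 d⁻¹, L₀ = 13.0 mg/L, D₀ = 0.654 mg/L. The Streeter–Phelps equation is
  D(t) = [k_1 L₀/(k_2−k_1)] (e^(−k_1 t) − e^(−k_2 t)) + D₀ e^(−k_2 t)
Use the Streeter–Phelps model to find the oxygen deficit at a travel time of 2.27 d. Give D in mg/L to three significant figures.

k_1 L₀/(k_2−k_1) = 0.105×13.0/(1.11−0.105) = 1.365/1.005 = 1.358 mg/L.
e^(−k_1 t) = e^(−0.105×2.270) = 0.7879; e^(−k_2 t) = e^(−1.11×2.270) = 0.08048.
D = 1.358 × (0.7879 − 0.08048) + 0.654 × 0.08048 = 0.9609 + 0.05264 = 1.013 mg/L.

D ≈ 1.01 mg/L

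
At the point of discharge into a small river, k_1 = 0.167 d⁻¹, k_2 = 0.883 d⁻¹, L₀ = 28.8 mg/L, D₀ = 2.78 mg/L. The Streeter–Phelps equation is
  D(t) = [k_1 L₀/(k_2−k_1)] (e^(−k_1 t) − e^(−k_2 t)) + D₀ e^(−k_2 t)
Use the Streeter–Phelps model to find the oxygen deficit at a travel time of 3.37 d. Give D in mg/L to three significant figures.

k_1 L₀/(k_2−k_1) = 0.167×28.8/(0.883−0.167) = 4.810/0.7160 = 6.717 mg/L.
e^(−k_1 t) = e^(−0.167×3.370) = 0.5696; e^(−k_2 t) = e^(−0.883×3.370) = 0.05101.
D = 6.717 × (0.5696 − 0.05101) + 2.78 × 0.05101 = 3.484 + 0.1418 = 3.625 mg/L.

D ≈ 3.63 mg/L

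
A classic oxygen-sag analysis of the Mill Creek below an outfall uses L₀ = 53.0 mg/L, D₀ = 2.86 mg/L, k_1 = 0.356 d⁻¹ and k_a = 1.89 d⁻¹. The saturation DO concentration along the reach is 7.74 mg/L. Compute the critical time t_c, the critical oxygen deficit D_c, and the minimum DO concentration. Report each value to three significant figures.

t_c ≈ 0.916 d; D_c ≈ 7.21 mg/L; min DO ≈ 0.534 mg/L

At the critical point dD/dt = 0, so k_1 L₀ e^(−k_1 t) = k_a D. Substituting D(t) from the Streeter–Phelps equation and solving for t gives
t_c = ln[(k_a/k_1)(1 − D₀(k_a−k_1)/(k_1 L₀))] / (k_a−k_1).
Here k_a−k_1 = 1.534 d⁻¹ and 1 − D₀(k_a−k_1)/(k_1 L₀) = 1 − 2.86×1.534/(0.356×53.0) = 0.7675, so
t_c = ln(5.309 × 0.7675) / 1.534 = 1.405 / 1.534 = 0.9157 d.
L(t_c) = L₀ e^(−k_1 t_c) = 53.0 × 0.7218 = 38.26 mg/L, and at the critical point k_a D_c = k_1 L, so D_c = (0.356/1.89) × 38.26 = 7.206 mg/L.
Minimum DO = C_s − D_c = 7.74 − 7.206 = 0.5342 mg/L.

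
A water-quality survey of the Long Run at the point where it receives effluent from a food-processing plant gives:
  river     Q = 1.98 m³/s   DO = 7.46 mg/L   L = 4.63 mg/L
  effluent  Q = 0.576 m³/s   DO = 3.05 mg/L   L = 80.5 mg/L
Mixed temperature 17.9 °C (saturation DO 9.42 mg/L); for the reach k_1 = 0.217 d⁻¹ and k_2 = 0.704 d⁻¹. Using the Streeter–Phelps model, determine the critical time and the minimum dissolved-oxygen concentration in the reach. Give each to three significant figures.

Mixed DO = (1.98×7.46 + 0.576×3.05)/(1.98+0.576) = 16.53/2.556 = 6.466 mg/L.
Mixed L₀ = (1.98×4.63 + 0.576×80.5)/(2.556) = 55.54/2.556 = 21.73 mg/L.
Initial deficit D₀ = C_s − DO₀ = 9.42 − 6.466 = 2.954 mg/L.
t_c = (1/0.4870) ln[(0.704/0.217)(1 − 2.954×0.4870/(0.217×21.73))] = 2.053 × ln(2.254) = 1.669 d.
D_c = (0.217/0.704) × 21.73 × e^(−0.217×1.669) = 0.3082 × 21.73 × 0.6961 = 4.662 mg/L.
Minimum DO = 9.42 − 4.662 = 4.758 mg/L.

t_c ≈ 1.67 d; minimum DO ≈ 4.76 mg/L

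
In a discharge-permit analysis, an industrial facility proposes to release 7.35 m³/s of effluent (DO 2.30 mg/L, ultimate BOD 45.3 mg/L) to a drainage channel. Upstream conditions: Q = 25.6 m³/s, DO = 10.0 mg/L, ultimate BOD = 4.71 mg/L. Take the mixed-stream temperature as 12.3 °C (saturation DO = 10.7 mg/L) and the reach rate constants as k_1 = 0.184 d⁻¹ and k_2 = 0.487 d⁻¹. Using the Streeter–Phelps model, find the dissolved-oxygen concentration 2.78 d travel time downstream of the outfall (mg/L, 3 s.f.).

Mixed DO = (25.6×10.0 + 7.35×2.30)/(25.6+7.35) = 272.9/32.95 = 8.282 mg/L.
Mixed L₀ = (25.6×4.71 + 7.35×45.3)/(32.95) = 453.5/32.95 = 13.76 mg/L.
Initial deficit D₀ = C_s − DO₀ = 10.7 − 8.282 = 2.418 mg/L.
D(2.78) = [0.184×13.76/(0.487−0.184)](e^(−0.184×2.78) − e^(−0.487×2.78)) + 2.418 e^(−0.487×2.78)
= 8.358 × (0.5996 − 0.2582) + 2.418 × 0.2582 = 3.477 mg/L.
DO = 10.7 − 3.477 = 7.223 mg/L.

DO ≈ 7.22 mg/L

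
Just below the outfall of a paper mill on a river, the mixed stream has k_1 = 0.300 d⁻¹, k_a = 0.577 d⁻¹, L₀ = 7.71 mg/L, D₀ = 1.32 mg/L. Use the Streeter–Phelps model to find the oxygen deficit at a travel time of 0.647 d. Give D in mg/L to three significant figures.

k_1 L₀/(k_a−k_1) = 0.300×7.71/(0.577−0.300) = 2.313/0.2770 = 8.350 mg/L.
e^(−k_1 t) = e^(−0.300×0.6470) = 0.8236; e^(−k_a t) = e^(−0.577×0.6470) = 0.6884.
D = 8.350 × (0.8236 − 0.6884) + 1.32 × 0.6884 = 1.128 + 0.9087 = 2.037 mg/L.

D ≈ 2.04 mg/L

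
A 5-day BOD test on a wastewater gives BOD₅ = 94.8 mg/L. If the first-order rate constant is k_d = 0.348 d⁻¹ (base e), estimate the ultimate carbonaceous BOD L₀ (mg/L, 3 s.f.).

L₀ ≈ 115 mg/L

BOD₅ = L₀(1 − e^(−5k_d)) ⇒ L₀ = BOD₅ / (1 − e^(−5×0.348))
= 94.8 / (1 − 0.1755) = 94.8 / 0.8245 = 115.0 mg/L.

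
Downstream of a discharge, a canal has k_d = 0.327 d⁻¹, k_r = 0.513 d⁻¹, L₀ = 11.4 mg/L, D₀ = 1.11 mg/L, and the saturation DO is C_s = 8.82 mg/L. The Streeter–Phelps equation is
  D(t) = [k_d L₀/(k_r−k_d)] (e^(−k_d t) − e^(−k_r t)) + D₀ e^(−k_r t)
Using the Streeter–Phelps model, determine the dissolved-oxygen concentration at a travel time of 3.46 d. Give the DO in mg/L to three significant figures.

k_d L₀/(k_r−k_d) = 0.327×11.4/(0.513−0.327) = 3.728/0.1860 = 20.04 mg/L.
e^(−k_d t) = e^(−0.327×3.460) = 0.3226; e^(−k_r t) = e^(−0.513×3.460) = 0.1695.
D = 20.04 × (0.3226 − 0.1695) + 1.11 × 0.1695 = 3.068 + 0.1881 = 3.256 mg/L.
DO = C_s − D = 8.82 − 3.256 = 5.564 mg/L.

DO ≈ 5.56 mg/L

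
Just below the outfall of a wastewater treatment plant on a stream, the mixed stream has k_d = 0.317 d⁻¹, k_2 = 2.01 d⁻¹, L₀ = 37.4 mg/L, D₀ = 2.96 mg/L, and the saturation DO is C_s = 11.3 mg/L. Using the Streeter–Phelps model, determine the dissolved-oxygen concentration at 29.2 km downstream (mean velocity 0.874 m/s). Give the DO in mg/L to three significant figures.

Travel time t = x/v = 29.2 km / (0.874 m/s) = 29200 m / 0.874 m/s = 33410 s = 0.3867 d.
k_d L₀/(k_2−k_d) = 0.317×37.4/(2.01−0.317) = 11.86/1.693 = 7.003 mg/L.
e^(−k_d t) = e^(−0.317×0.3867) = 0.8846; e^(−k_2 t) = e^(−2.01×0.3867) = 0.4597.
D = 7.003 × (0.8846 − 0.4597) + 2.96 × 0.4597 = 2.976 + 1.361 = 4.337 mg/L.
DO = C_s − D = 11.3 − 4.337 = 6.963 mg/L.

DO ≈ 6.96 mg/L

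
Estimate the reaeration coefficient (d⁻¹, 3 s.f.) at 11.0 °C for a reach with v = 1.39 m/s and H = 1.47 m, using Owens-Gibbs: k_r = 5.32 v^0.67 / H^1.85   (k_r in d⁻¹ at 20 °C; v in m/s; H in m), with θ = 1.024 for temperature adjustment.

k_r(20) = 5.32 × 1.39^0.67 / 1.47^1.85 = 5.32 × 1.247 / 2.040 = 3.252 d⁻¹.
k_r(11.0) = 3.252 × 1.024^(11.0−20) = 3.252 × 0.8078 = 2.627 d⁻¹.

k_r ≈ 2.63 d⁻¹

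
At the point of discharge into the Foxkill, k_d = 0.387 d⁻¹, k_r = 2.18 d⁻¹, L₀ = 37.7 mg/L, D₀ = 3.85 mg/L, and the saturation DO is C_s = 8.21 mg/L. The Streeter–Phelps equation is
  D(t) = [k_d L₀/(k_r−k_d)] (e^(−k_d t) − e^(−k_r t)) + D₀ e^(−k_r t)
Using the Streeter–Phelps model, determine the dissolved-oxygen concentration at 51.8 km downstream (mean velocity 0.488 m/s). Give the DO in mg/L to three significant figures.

DO ≈ 3.45 mg/L

Travel time t = x/v = 51.8 km / (0.488 m/s) = 51800 m / 0.488 m/s = 106100 s = 1.229 d.
k_d L₀/(k_r−k_d) = 0.387×37.7/(2.18−0.387) = 14.59/1.793 = 8.137 mg/L.
e^(−k_d t) = e^(−0.387×1.229) = 0.6216; e^(−k_r t) = e^(−2.18×1.229) = 0.06868.
D = 8.137 × (0.6216 − 0.06868) + 3.85 × 0.06868 = 4.499 + 0.2644 = 4.764 mg/L.
DO = C_s − D = 8.21 − 4.764 = 3.446 mg/L.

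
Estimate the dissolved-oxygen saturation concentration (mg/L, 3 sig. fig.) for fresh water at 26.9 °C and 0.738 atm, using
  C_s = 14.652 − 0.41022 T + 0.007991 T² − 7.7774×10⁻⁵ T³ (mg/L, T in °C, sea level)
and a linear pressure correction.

At sea level: C_s = 14.652 − 0.41022×26.9 + 0.007991×26.9² − 7.7774×10⁻⁵×26.9³ = 7.886 mg/L.
Pressure correction: C_s' = 7.886 × 0.738 = 5.820 mg/L.

C_s ≈ 5.82 mg/L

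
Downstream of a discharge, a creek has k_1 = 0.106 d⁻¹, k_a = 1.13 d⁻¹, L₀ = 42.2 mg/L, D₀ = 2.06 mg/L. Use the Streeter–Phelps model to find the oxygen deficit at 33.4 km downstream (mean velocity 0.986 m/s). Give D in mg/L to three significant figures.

D ≈ 2.71 mg/L

Travel time t = x/v = 33.4 km / (0.986 m/s) = 33400 m / 0.986 m/s = 33870 s = 0.3921 d.
k_1 L₀/(k_a−k_1) = 0.106×42.2/(1.13−0.106) = 4.473/1.024 = 4.368 mg/L.
e^(−k_1 t) = e^(−0.106×0.3921) = 0.9593; e^(−k_a t) = e^(−1.13×0.3921) = 0.6421.
D = 4.368 × (0.9593 − 0.6421) + 2.06 × 0.6421 = 1.386 + 1.323 = 2.708 mg/L.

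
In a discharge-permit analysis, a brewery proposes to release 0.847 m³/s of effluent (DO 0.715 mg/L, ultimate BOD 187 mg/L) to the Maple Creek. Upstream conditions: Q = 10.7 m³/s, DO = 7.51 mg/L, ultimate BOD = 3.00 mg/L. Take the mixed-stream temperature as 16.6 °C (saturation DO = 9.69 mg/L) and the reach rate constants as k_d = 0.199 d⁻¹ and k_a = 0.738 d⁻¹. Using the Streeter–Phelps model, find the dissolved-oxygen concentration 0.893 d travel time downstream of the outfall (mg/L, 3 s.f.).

DO ≈ 6.36 mg/L

Mixed DO = (10.7×7.51 + 0.847×0.715)/(10.7+0.847) = 80.96/11.55 = 7.012 mg/L.
Mixed L₀ = (10.7×3.00 + 0.847×187)/(11.55) = 190.5/11.55 = 16.50 mg/L.
Initial deficit D₀ = C_s − DO₀ = 9.69 − 7.012 = 2.678 mg/L.
D(0.893) = [0.199×16.50/(0.738−0.199)](e^(−0.199×0.893) − e^(−0.738×0.893)) + 2.678 e^(−0.738×0.893)
= 6.091 × (0.8372 − 0.5174) + 2.678 × 0.5174 = 3.334 mg/L.
DO = 9.69 − 3.334 = 6.356 mg/L.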